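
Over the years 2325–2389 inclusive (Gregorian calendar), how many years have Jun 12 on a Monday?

9

Track Jun 12's weekday year by year (advancing +1, or +2 across a Feb 29):
  2325: Fri  2326: Sat (+1)  2327: Sun (+1)  2328: Tue (+2)  2329: Wed (+1)
  2330: Thu (+1)  2331: Fri (+1)  2332: Sun (+2)  2333: Mon (+1) ✓  2334: Tue (+1)
  2335: Wed (+1)  2336: Fri (+2)  2337: Sat (+1)  2338: Sun (+1)  … (37 more years) …
  2376: Sat (+2)  2377: Sun (+1)  2378: Mon (+1) ✓  2379: Tue (+1)  2380: Thu (+2)
  2381: Fri (+1)  2382: Sat (+1)  2383: Sun (+1)  2384: Tue (+2)  2385: Wed (+1)
  2386: Thu (+1)  2387: Fri (+1)  2388: Sun (+2)  2389: Mon (+1) ✓
Monday years: 2333, 2339, 2344, 2350, 2361, 2367, 2372, 2378, 2389 — 9 in total.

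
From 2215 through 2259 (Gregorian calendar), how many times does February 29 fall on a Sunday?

Leap years in 2215–2259: 11 of them.
Feb 29 weekday advances by 5 (mod 7) from one leap year to the next four years later (or differs when a century non-leap intervenes).
Leap-day weekdays: 2216:Thu 2220:Tue 2224:Sun✓ 2228:Fri 2232:Wed 2236:Mon 2240:Sat 2244:Thu 2248:Tue 2252:Sun✓ 2256:Fri
Sunday: 2224, 2252 → 2.

2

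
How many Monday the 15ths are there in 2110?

2

Check the 15th of each month of 2110: Jan 15: Wed, Feb 15: Sat, Mar 15: Sat, Apr 15: Tue, May 15: Thu, Jun 15: Sun, Jul 15: Tue, Aug 15: Fri, Sep 15: Mon, Oct 15: Wed, Nov 15: Sat, Dec 15: Mon.
Monday occurs in September, December — 2 months.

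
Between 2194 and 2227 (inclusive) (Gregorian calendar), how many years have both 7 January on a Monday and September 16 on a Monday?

Check each year's weekday for 7 January and September 16:
  2194: Tue/Tue  2195: Wed/Wed  2196: Thu/Fri  2197: Sat/Sat  2198: Sun/Sun  2199: Mon/Mon ✓  2200: Tue/Tue  2201: Wed/Wed  2202: Thu/Thu  2203: Fri/Fri  2204: Sat/Sun  2205: Mon/Mon ✓  2206: Tue/Tue  2207: Wed/Wed  …(6 more)…  2214: Fri/Fri  2215: Sat/Sat  2216: Sun/Mon  2217: Tue/Tue  2218: Wed/Wed  2219: Thu/Thu  2220: Fri/Sat  2221: Sun/Sun  2222: Mon/Mon ✓  2223: Tue/Tue  2224: Wed/Thu  2225: Fri/Fri  2226: Sat/Sat  2227: Sun/Sun
Both conditions hold in: 2199, 2205, 2211, 2222 — 4.

4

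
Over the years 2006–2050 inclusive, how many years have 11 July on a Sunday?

Track 11 July's weekday year by year (advancing +1, or +2 across a Feb 29):
  2006: Tue  2007: Wed (+1)  2008: Fri (+2)  2009: Sat (+1)  2010: Sun (+1) ✓
  2011: Mon (+1)  2012: Wed (+2)  2013: Thu (+1)  2014: Fri (+1)  2015: Sat (+1)
  2016: Mon (+2)  2017: Tue (+1)  2018: Wed (+1)  2019: Thu (+1)  … (17 more years) …
  2037: Sat (+1)  2038: Sun (+1) ✓  2039: Mon (+1)  2040: Wed (+2)  2041: Thu (+1)
  2042: Fri (+1)  2043: Sat (+1)  2044: Mon (+2)  2045: Tue (+1)  2046: Wed (+1)
  2047: Thu (+1)  2048: Sat (+2)  2049: Sun (+1) ✓  2050: Mon (+1)
Sunday years: 2010, 2021, 2027, 2032, 2038, 2049 — 6 in total.

6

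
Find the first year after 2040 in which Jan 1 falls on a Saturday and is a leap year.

Jan 1 advances by 2 weekdays after a leap year and by 1 after a common year.
2040: Jan 1 is Sunday (leap).
2041: Tuesday
2042: Wednesday
2043: Thursday
2044: Friday (leap)
2045: Sunday
2046: Monday
2047: Tuesday
2048: Wednesday (leap)
2049: Friday
2050: Saturday
2051: Sunday
2052: Monday (leap)
2053: Wednesday
2054: Thursday
2055: Friday
2056: Saturday (leap)
2056 begins on a Saturday and is a leap year.

2056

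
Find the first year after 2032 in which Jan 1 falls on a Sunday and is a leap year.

Jan 1 advances by 2 weekdays after a leap year and by 1 after a common year.
2032: Jan 1 is Thursday (leap).
2033: Saturday
2034: Sunday
2035: Monday
2036: Tuesday (leap)
2037: Thursday
2038: Friday
2039: Saturday
2040: Sunday (leap)
2040 begins on a Sunday and is a leap year.

2040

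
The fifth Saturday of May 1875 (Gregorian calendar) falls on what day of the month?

29

May 1, 1875 is a Saturday, so the first Saturday is the 1st.
The fifth Saturday is 1 + 28 = 29.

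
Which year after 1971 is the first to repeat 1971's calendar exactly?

Two years share a calendar iff Jan 1 falls on the same weekday and both are leap or both are common. 1971: Jan 1 is Friday, common year.
1972: Jan 1 Saturday, leap
1973: Jan 1 Monday, common
1974: Jan 1 Tuesday, common
1975: Jan 1 Wednesday, common
1976: Jan 1 Thursday, leap
1977: Jan 1 Saturday, common
1978: Jan 1 Sunday, common
1979: Jan 1 Monday, common
1980: Jan 1 Tuesday, leap
1981: Jan 1 Thursday, common
1982: Jan 1 Friday, common
1982 matches on both conditions.

1982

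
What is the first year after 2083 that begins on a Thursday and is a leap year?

2088

Jan 1 advances by 2 weekdays after a leap year and by 1 after a common year.
2083: Jan 1 is Friday.
2084: Saturday (leap)
2085: Monday
2086: Tuesday
2087: Wednesday
2088: Thursday (leap)
2088 begins on a Thursday and is a leap year.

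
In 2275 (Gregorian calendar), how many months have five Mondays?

A month of length L has five Mondays iff its first Monday is on day ≤ L−28 (so day 1–3 in a 31-day month, 1–2 in a 30-day month, day 1 in a leap February).
Checking each month of 2275: Jan starts Fri (31d); Feb starts Mon (28d); Mar starts Mon (31d) ✓; Apr starts Thu (30d); May starts Sat (31d) ✓; Jun starts Tue (30d); Jul starts Thu (31d); Aug starts Sun (31d) ✓; Sep starts Wed (30d); Oct starts Fri (31d); Nov starts Mon (30d) ✓; Dec starts Wed (31d).
Five-Monday months: March, May, August, November → 4.

4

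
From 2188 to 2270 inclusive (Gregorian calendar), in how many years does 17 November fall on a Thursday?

Track 17 November's weekday year by year (advancing +1, or +2 across a Feb 29):
  2188: Mon  2189: Tue (+1)  2190: Wed (+1)  2191: Thu (+1) ✓  2192: Sat (+2)
  2193: Sun (+1)  2194: Mon (+1)  2195: Tue (+1)  2196: Thu (+2) ✓  2197: Fri (+1)
  2198: Sat (+1)  2199: Sun (+1)  2200: Mon (+1)  2201: Tue (+1)  … (55 more years) …
  2257: Tue (+1)  2258: Wed (+1)  2259: Thu (+1) ✓  2260: Sat (+2)  2261: Sun (+1)
  2262: Mon (+1)  2263: Tue (+1)  2264: Thu (+2) ✓  2265: Fri (+1)  2266: Sat (+1)
  2267: Sun (+1)  2268: Tue (+2)  2269: Wed (+1)  2270: Thu (+1) ✓
Thursday years: 2191, 2196, 2203, 2208, 2214, 2225, 2231, 2236, 2242, 2253, 2259, 2264, 2270 — 13 in total.

13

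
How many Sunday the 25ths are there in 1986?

1

Check the 25th of each month of 1986: Jan 25: Sat, Feb 25: Tue, Mar 25: Tue, Apr 25: Fri, May 25: Sun, Jun 25: Wed, Jul 25: Fri, Aug 25: Mon, Sep 25: Thu, Oct 25: Sat, Nov 25: Tue, Dec 25: Thu.
Sunday occurs in May — 1 month.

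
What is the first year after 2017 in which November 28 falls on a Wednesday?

From one year to the next, a fixed date's weekday advances by 1, or by 2 when a Feb 29 lies between the two dates.
2017: November 28 is Tuesday.
2018: Wednesday (+1)
November 28 falls on a Wednesday in 2018.

2018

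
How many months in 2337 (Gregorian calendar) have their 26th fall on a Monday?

Check the 26th of each month of 2337: Jan 26: Tue, Feb 26: Fri, Mar 26: Fri, Apr 26: Mon, May 26: Wed, Jun 26: Sat, Jul 26: Mon, Aug 26: Thu, Sep 26: Sun, Oct 26: Tue, Nov 26: Fri, Dec 26: Sun.
Monday occurs in April, July — 2 months.

2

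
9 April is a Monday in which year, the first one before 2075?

2074

From one year to the next, a fixed date's weekday advances by 1, or by 2 when a Feb 29 lies between the two dates.
2075: April 9 is Tuesday.
2074: Monday (−1)
9 April falls on a Monday in 2074.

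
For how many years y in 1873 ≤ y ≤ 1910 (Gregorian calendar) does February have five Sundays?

1

February has 28 days (29 in leap years); it has five Sundays when Sunday falls among the first (month-length − 28) days — i.e. when February 1 is Sunday in a leap year (never in a common year).
February 1 by year: 1873:Sat 1874:Sun 1875:Mon 1876:Tue 1877:Thu 1878:Fri 1879:Sat 1880:Sun✓ 1881:Tue 1882:Wed 1883:Thu 1884:Fri 1885:Sun 1886:Mon 1887:Tue …(8 more)… 1896:Sat 1897:Mon 1898:Tue 1899:Wed 1900:Thu 1901:Fri 1902:Sat 1903:Sun 1904:Mon 1905:Wed 1906:Thu 1907:Fri 1908:Sat 1909:Mon 1910:Tue
Years with five Sundays: 1880 → 1.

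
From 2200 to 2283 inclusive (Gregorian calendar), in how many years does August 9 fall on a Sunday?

Track August 9's weekday year by year (advancing +1, or +2 across a Feb 29):
  2200: Sat  2201: Sun (+1) ✓  2202: Mon (+1)  2203: Tue (+1)  2204: Thu (+2)
  2205: Fri (+1)  2206: Sat (+1)  2207: Sun (+1) ✓  2208: Tue (+2)  2209: Wed (+1)
  2210: Thu (+1)  2211: Fri (+1)  2212: Sun (+2) ✓  2213: Mon (+1)  … (56 more years) …
  2270: Tue (+1)  2271: Wed (+1)  2272: Fri (+2)  2273: Sat (+1)  2274: Sun (+1) ✓
  2275: Mon (+1)  2276: Wed (+2)  2277: Thu (+1)  2278: Fri (+1)  2279: Sat (+1)
  2280: Mon (+2)  2281: Tue (+1)  2282: Wed (+1)  2283: Thu (+1)
Sunday years: 2201, 2207, 2212, 2218, 2229, 2235, 2240, 2246, 2257, 2263, 2268, 2274 — 12 in total.

12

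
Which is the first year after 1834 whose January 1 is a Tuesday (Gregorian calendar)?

Jan 1 advances by 2 weekdays after a leap year and by 1 after a common year.
1834: Jan 1 is Wednesday.
1835: Thursday
1836: Friday (leap)
1837: Sunday
1838: Monday
1839: Tuesday
1839 begins on a Tuesday

1839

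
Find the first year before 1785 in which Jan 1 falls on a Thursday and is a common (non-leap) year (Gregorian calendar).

1778

Jan 1 advances by 2 weekdays after a leap year and by 1 after a common year.
1785: Jan 1 is Saturday.
1784: Thursday (leap)
1783: Wednesday
1782: Tuesday
1781: Monday
1780: Saturday (leap)
1779: Friday
1778: Thursday
1778 begins on a Thursday and is a common year.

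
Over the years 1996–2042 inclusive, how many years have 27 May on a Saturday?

6

Track 27 May's weekday year by year (advancing +1, or +2 across a Feb 29):
  1996: Mon  1997: Tue (+1)  1998: Wed (+1)  1999: Thu (+1)  2000: Sat (+2) ✓
  2001: Sun (+1)  2002: Mon (+1)  2003: Tue (+1)  2004: Thu (+2)  2005: Fri (+1)
  2006: Sat (+1) ✓  2007: Sun (+1)  2008: Tue (+2)  2009: Wed (+1)  … (19 more years) …
  2029: Sun (+1)  2030: Mon (+1)  2031: Tue (+1)  2032: Thu (+2)  2033: Fri (+1)
  2034: Sat (+1) ✓  2035: Sun (+1)  2036: Tue (+2)  2037: Wed (+1)  2038: Thu (+1)
  2039: Fri (+1)  2040: Sun (+2)  2041: Mon (+1)  2042: Tue (+1)
Saturday years: 2000, 2006, 2017, 2023, 2028, 2034 — 6 in total.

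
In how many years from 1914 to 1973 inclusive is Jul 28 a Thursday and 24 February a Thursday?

Check each year's weekday for Jul 28 and 24 February:
  1914: Tue/Tue  1915: Wed/Wed  1916: Fri/Thu  1917: Sat/Sat  1918: Sun/Sun  1919: Mon/Mon  1920: Wed/Tue  1921: Thu/Thu ✓  1922: Fri/Fri  1923: Sat/Sat  1924: Mon/Sun  1925: Tue/Tue  1926: Wed/Wed  1927: Thu/Thu ✓  …(32 more)…  1960: Thu/Wed  1961: Fri/Fri  1962: Sat/Sat  1963: Sun/Sun  1964: Tue/Mon  1965: Wed/Wed  1966: Thu/Thu ✓  1967: Fri/Fri  1968: Sun/Sat  1969: Mon/Mon  1970: Tue/Tue  1971: Wed/Wed  1972: Fri/Thu  1973: Sat/Sat
Both conditions hold in: 1921, 1927, 1938, 1949, 1955, 1966 — 6.

6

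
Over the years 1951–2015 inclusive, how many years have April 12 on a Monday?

Track April 12's weekday year by year (advancing +1, or +2 across a Feb 29):
  1951: Thu  1952: Sat (+2)  1953: Sun (+1)  1954: Mon (+1) ✓  1955: Tue (+1)
  1956: Thu (+2)  1957: Fri (+1)  1958: Sat (+1)  1959: Sun (+1)  1960: Tue (+2)
  1961: Wed (+1)  1962: Thu (+1)  1963: Fri (+1)  1964: Sun (+2)  … (37 more years) …
  2002: Fri (+1)  2003: Sat (+1)  2004: Mon (+2) ✓  2005: Tue (+1)  2006: Wed (+1)
  2007: Thu (+1)  2008: Sat (+2)  2009: Sun (+1)  2010: Mon (+1) ✓  2011: Tue (+1)
  2012: Thu (+2)  2013: Fri (+1)  2014: Sat (+1)  2015: Sun (+1)
Monday years: 1954, 1965, 1971, 1976, 1982, 1993, 1999, 2004, 2010 — 9 in total.

9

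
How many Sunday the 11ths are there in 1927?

Check the 11th of each month of 1927: Jan 11: Tue, Feb 11: Fri, Mar 11: Fri, Apr 11: Mon, May 11: Wed, Jun 11: Sat, Jul 11: Mon, Aug 11: Thu, Sep 11: Sun, Oct 11: Tue, Nov 11: Fri, Dec 11: Sun.
Sunday occurs in September, December — 2 months.

2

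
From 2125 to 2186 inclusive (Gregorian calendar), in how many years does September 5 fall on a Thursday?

9

Track September 5's weekday year by year (advancing +1, or +2 across a Feb 29):
  2125: Wed  2126: Thu (+1) ✓  2127: Fri (+1)  2128: Sun (+2)  2129: Mon (+1)
  2130: Tue (+1)  2131: Wed (+1)  2132: Fri (+2)  2133: Sat (+1)  2134: Sun (+1)
  2135: Mon (+1)  2136: Wed (+2)  2137: Thu (+1) ✓  2138: Fri (+1)  … (34 more years) …
  2173: Sun (+1)  2174: Mon (+1)  2175: Tue (+1)  2176: Thu (+2) ✓  2177: Fri (+1)
  2178: Sat (+1)  2179: Sun (+1)  2180: Tue (+2)  2181: Wed (+1)  2182: Thu (+1) ✓
  2183: Fri (+1)  2184: Sun (+2)  2185: Mon (+1)  2186: Tue (+1)
Thursday years: 2126, 2137, 2143, 2148, 2154, 2165, 2171, 2176, 2182 — 9 in total.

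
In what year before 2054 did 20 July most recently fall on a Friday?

2046

From one year to the next, a fixed date's weekday advances by 1, or by 2 when a Feb 29 lies between the two dates.
2054: July 20 is Monday.
2053: Sunday (−1)
2052: Saturday (−1)
2051: Thursday (−2)
2050: Wednesday (−1)
2049: Tuesday (−1)
2048: Monday (−1)
2047: Saturday (−2)
2046: Friday (−1)
20 July falls on a Friday in 2046.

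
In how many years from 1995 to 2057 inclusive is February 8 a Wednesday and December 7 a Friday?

Check each year's weekday for February 8 and December 7:
  1995: Wed/Thu  1996: Thu/Sat  1997: Sat/Sun  1998: Sun/Mon  1999: Mon/Tue  2000: Tue/Thu  2001: Thu/Fri  2002: Fri/Sat  2003: Sat/Sun  2004: Sun/Tue  2005: Tue/Wed  2006: Wed/Thu  2007: Thu/Fri  2008: Fri/Sun  …(35 more)…  2044: Mon/Wed  2045: Wed/Thu  2046: Thu/Fri  2047: Fri/Sat  2048: Sat/Mon  2049: Mon/Tue  2050: Tue/Wed  2051: Wed/Thu  2052: Thu/Sat  2053: Sat/Sun  2054: Sun/Mon  2055: Mon/Tue  2056: Tue/Thu  2057: Thu/Fri
Both conditions hold in: 2012, 2040 — 2.

2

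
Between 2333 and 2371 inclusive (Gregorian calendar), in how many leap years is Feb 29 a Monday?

1

Leap years in 2333–2371: 9 of them.
Feb 29 weekday advances by 5 (mod 7) from one leap year to the next four years later (or differs when a century non-leap intervenes).
Leap-day weekdays: 2336:Sat 2340:Thu 2344:Tue 2348:Sun 2352:Fri 2356:Wed 2360:Mon✓ 2364:Sat 2368:Thu
Monday: 2360 → 1.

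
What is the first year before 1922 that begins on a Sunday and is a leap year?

Jan 1 advances by 2 weekdays after a leap year and by 1 after a common year.
1922: Jan 1 is Sunday.
1921: Saturday
1920: Thursday (leap)
1919: Wednesday
1918: Tuesday
1917: Monday
1916: Saturday (leap)
1915: Friday
1914: Thursday
1913: Wednesday
1912: Monday (leap)
1911: Sunday
1910: Saturday
1909: Friday
1908: Wednesday (leap)
1907: Tuesday
1906: Monday
1905: Sunday
1904: Friday (leap)
1903: Thursday
1902: Wednesday
1901: Tuesday
1900: Monday
1899: Sunday
1898: Saturday
1897: Friday
1896: Wednesday (leap)
1895: Tuesday
1894: Monday
1893: Sunday
1892: Friday (leap)
1891: Thursday
1890: Wednesday
1889: Tuesday
1888: Sunday (leap)
1888 begins on a Sunday and is a leap year.

1888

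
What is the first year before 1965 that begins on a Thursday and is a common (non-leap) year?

Jan 1 advances by 2 weekdays after a leap year and by 1 after a common year.
1965: Jan 1 is Friday.
1964: Wednesday (leap)
1963: Tuesday
1962: Monday
1961: Sunday
1960: Friday (leap)
1959: Thursday
1959 begins on a Thursday and is a common year.

1959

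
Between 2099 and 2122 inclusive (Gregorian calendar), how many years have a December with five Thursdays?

December has 31 days; it has five Thursdays when Thursday falls among the first (month-length − 28) days — i.e. when December 1 is one of Thursday/Wednesday/Tuesday.
December 1 by year: 2099:Tue✓ 2100:Wed✓ 2101:Thu✓ 2102:Fri 2103:Sat 2104:Mon 2105:Tue✓ 2106:Wed✓ 2107:Thu✓ 2108:Sat 2109:Sun 2110:Mon 2111:Tue✓ 2112:Thu✓ 2113:Fri 2114:Sat 2115:Sun 2116:Tue✓ 2117:Wed✓ 2118:Thu✓ 2119:Fri 2120:Sun 2121:Mon 2122:Tue✓
Years with five Thursdays: 2099, 2100, 2101, 2105, 2106, 2107, 2111, 2112, 2116, 2117, 2118, 2122 → 12.

12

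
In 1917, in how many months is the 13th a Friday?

Check the 13th of each month of 1917: Jan 13: Sat, Feb 13: Tue, Mar 13: Tue, Apr 13: Fri, May 13: Sun, Jun 13: Wed, Jul 13: Fri, Aug 13: Mon, Sep 13: Thu, Oct 13: Sat, Nov 13: Tue, Dec 13: Thu.
Friday occurs in April, July — 2 months.

2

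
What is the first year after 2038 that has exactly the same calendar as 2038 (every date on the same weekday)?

2049

Two years share a calendar iff Jan 1 falls on the same weekday and both are leap or both are common. 2038: Jan 1 is Friday, common year.
2039: Jan 1 Saturday, common
2040: Jan 1 Sunday, leap
2041: Jan 1 Tuesday, common
2042: Jan 1 Wednesday, common
2043: Jan 1 Thursday, common
2044: Jan 1 Friday, leap
2045: Jan 1 Sunday, common
2046: Jan 1 Monday, common
2047: Jan 1 Tuesday, common
2048: Jan 1 Wednesday, leap
2049: Jan 1 Friday, common
2049 matches on both conditions.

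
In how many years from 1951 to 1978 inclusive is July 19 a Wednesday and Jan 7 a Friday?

Check each year's weekday for July 19 and Jan 7:
  1951: Thu/Sun  1952: Sat/Mon  1953: Sun/Wed  1954: Mon/Thu  1955: Tue/Fri  1956: Thu/Sat  1957: Fri/Mon  1958: Sat/Tue  1959: Sun/Wed  1960: Tue/Thu  1961: Wed/Sat  1962: Thu/Sun  1963: Fri/Mon  1964: Sun/Tue  1965: Mon/Thu  1966: Tue/Fri  1967: Wed/Sat  1968: Fri/Sun  1969: Sat/Tue  1970: Sun/Wed  1971: Mon/Thu  1972: Wed/Fri ✓  1973: Thu/Sun  1974: Fri/Mon  1975: Sat/Tue  1976: Mon/Wed  1977: Tue/Fri  1978: Wed/Sat
Both conditions hold in: 1972 — 1.

1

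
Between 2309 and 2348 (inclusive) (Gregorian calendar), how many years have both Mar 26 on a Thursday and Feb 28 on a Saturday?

4

Check each year's weekday for Mar 26 and Feb 28:
  2309: Fri/Sun  2310: Sat/Mon  2311: Sun/Tue  2312: Tue/Wed  2313: Wed/Fri  2314: Thu/Sat ✓  2315: Fri/Sun  2316: Sun/Mon  2317: Mon/Wed  2318: Tue/Thu  2319: Wed/Fri  2320: Fri/Sat  2321: Sat/Mon  2322: Sun/Tue  …(12 more)…  2335: Tue/Thu  2336: Thu/Fri  2337: Fri/Sun  2338: Sat/Mon  2339: Sun/Tue  2340: Tue/Wed  2341: Wed/Fri  2342: Thu/Sat ✓  2343: Fri/Sun  2344: Sun/Mon  2345: Mon/Wed  2346: Tue/Thu  2347: Wed/Fri  2348: Fri/Sat
Both conditions hold in: 2314, 2325, 2331, 2342 — 4.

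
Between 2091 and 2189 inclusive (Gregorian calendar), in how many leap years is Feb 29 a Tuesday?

Leap years in 2091–2189: 24 of them.
Feb 29 weekday advances by 5 (mod 7) from one leap year to the next four years later (or differs when a century non-leap intervenes).
Leap-day weekdays: 2092:Fri 2096:Wed 2104:Fri 2108:Wed 2112:Mon 2116:Sat 2120:Thu 2124:Tue✓ 2128:Sun 2132:Fri 2136:Wed 2140:Mon 2144:Sat 2148:Thu 2152:Tue✓ 2156:Sun 2160:Fri 2164:Wed 2168:Mon 2172:Sat 2176:Thu 2180:Tue✓ 2184:Sun 2188:Fri
Tuesday: 2124, 2152, 2180 → 3.

3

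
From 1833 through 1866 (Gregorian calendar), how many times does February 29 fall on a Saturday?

Leap years in 1833–1866: 8 of them.
Feb 29 weekday advances by 5 (mod 7) from one leap year to the next four years later (or differs when a century non-leap intervenes).
Leap-day weekdays: 1836:Mon 1840:Sat✓ 1844:Thu 1848:Tue 1852:Sun 1856:Fri 1860:Wed 1864:Mon
Saturday: 1840 → 1.

1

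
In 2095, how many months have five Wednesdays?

4

A month of length L has five Wednesdays iff its first Wednesday is on day ≤ L−28 (so day 1–3 in a 31-day month, 1–2 in a 30-day month, day 1 in a leap February).
Checking each month of 2095: Jan starts Sat (31d); Feb starts Tue (28d); Mar starts Tue (31d) ✓; Apr starts Fri (30d); May starts Sun (31d); Jun starts Wed (30d) ✓; Jul starts Fri (31d); Aug starts Mon (31d) ✓; Sep starts Thu (30d); Oct starts Sat (31d); Nov starts Tue (30d) ✓; Dec starts Thu (31d).
Five-Wednesday months: March, June, August, November → 4.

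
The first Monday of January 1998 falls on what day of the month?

5

January 1, 1998 is a Thursday, so the first Monday is the 5th.
The first Monday is 5 + 0 = 5.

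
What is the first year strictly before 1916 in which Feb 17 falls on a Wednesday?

1915

From one year to the next, a fixed date's weekday advances by 1, or by 2 when a Feb 29 lies between the two dates.
1916: February 17 is Thursday.
1915: Wednesday (−1)
Feb 17 falls on a Wednesday in 1915.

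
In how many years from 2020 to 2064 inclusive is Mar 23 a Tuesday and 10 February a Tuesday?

Check each year's weekday for Mar 23 and 10 February:
  2020: Mon/Mon  2021: Tue/Wed  2022: Wed/Thu  2023: Thu/Fri  2024: Sat/Sat  2025: Sun/Mon  2026: Mon/Tue  2027: Tue/Wed  2028: Thu/Thu  2029: Fri/Sat  2030: Sat/Sun  2031: Sun/Mon  2032: Tue/Tue ✓  2033: Wed/Thu  …(17 more)…  2051: Thu/Fri  2052: Sat/Sat  2053: Sun/Mon  2054: Mon/Tue  2055: Tue/Wed  2056: Thu/Thu  2057: Fri/Sat  2058: Sat/Sun  2059: Sun/Mon  2060: Tue/Tue ✓  2061: Wed/Thu  2062: Thu/Fri  2063: Fri/Sat  2064: Sun/Sun
Both conditions hold in: 2032, 2060 — 2.

2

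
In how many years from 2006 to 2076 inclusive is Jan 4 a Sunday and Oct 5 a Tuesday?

Check each year's weekday for Jan 4 and Oct 5:
  2006: Wed/Thu  2007: Thu/Fri  2008: Fri/Sun  2009: Sun/Mon  2010: Mon/Tue  2011: Tue/Wed  2012: Wed/Fri  2013: Fri/Sat  2014: Sat/Sun  2015: Sun/Mon  2016: Mon/Wed  2017: Wed/Thu  2018: Thu/Fri  2019: Fri/Sat  …(43 more)…  2063: Thu/Fri  2064: Fri/Sun  2065: Sun/Mon  2066: Mon/Tue  2067: Tue/Wed  2068: Wed/Fri  2069: Fri/Sat  2070: Sat/Sun  2071: Sun/Mon  2072: Mon/Wed  2073: Wed/Thu  2074: Thu/Fri  2075: Fri/Sat  2076: Sat/Mon
Both conditions hold in: 2032, 2060 — 2.

2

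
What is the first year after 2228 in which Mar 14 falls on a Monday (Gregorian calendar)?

From one year to the next, a fixed date's weekday advances by 1, or by 2 when a Feb 29 lies between the two dates.
2228: March 14 is Friday.
2229: Saturday (+1)
2230: Sunday (+1)
2231: Monday (+1)
Mar 14 falls on a Monday in 2231.

2231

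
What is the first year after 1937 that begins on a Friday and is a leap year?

Jan 1 advances by 2 weekdays after a leap year and by 1 after a common year.
1937: Jan 1 is Friday.
1938: Saturday
1939: Sunday
1940: Monday (leap)
1941: Wednesday
1942: Thursday
1943: Friday
1944: Saturday (leap)
1945: Monday
1946: Tuesday
1947: Wednesday
1948: Thursday (leap)
1949: Saturday
1950: Sunday
1951: Monday
1952: Tuesday (leap)
1953: Thursday
1954: Friday
1955: Saturday
1956: Sunday (leap)
1957: Tuesday
1958: Wednesday
1959: Thursday
1960: Friday (leap)
1960 begins on a Friday and is a leap year.

1960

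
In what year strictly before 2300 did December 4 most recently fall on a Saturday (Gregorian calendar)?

2297

From one year to the next, a fixed date's weekday advances by 1, or by 2 when a Feb 29 lies between the two dates.
2300: December 4 is Tuesday.
2299: Monday (−1)
2298: Sunday (−1)
2297: Saturday (−1)
December 4 falls on a Saturday in 2297.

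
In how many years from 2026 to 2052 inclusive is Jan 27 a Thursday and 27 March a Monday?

Check each year's weekday for Jan 27 and 27 March:
  2026: Tue/Fri  2027: Wed/Sat  2028: Thu/Mon ✓  2029: Sat/Tue  2030: Sun/Wed  2031: Mon/Thu  2032: Tue/Sat  2033: Thu/Sun  2034: Fri/Mon  2035: Sat/Tue  2036: Sun/Thu  2037: Tue/Fri  2038: Wed/Sat  2039: Thu/Sun  2040: Fri/Tue  2041: Sun/Wed  2042: Mon/Thu  2043: Tue/Fri  2044: Wed/Sun  2045: Fri/Mon  2046: Sat/Tue  2047: Sun/Wed  2048: Mon/Fri  2049: Wed/Sat  2050: Thu/Sun  2051: Fri/Mon  2052: Sat/Wed
Both conditions hold in: 2028 — 1.

1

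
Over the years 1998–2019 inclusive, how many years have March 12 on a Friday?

Track March 12's weekday year by year (advancing +1, or +2 across a Feb 29):
  1998: Thu  1999: Fri (+1) ✓  2000: Sun (+2)  2001: Mon (+1)  2002: Tue (+1)
  2003: Wed (+1)  2004: Fri (+2) ✓  2005: Sat (+1)  2006: Sun (+1)  2007: Mon (+1)
  2008: Wed (+2)  2009: Thu (+1)  2010: Fri (+1) ✓  2011: Sat (+1)  2012: Mon (+2)
  2013: Tue (+1)  2014: Wed (+1)  2015: Thu (+1)  2016: Sat (+2)  2017: Sun (+1)
  2018: Mon (+1)  2019: Tue (+1)
Friday years: 1999, 2004, 2010 — 3 in total.

3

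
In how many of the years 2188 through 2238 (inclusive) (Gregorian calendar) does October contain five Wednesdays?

23

October has 31 days; it has five Wednesdays when Wednesday falls among the first (month-length − 28) days — i.e. when October 1 is one of Wednesday/Tuesday/Monday.
October 1 by year: 2188:Wed✓ 2189:Thu 2190:Fri 2191:Sat 2192:Mon✓ 2193:Tue✓ 2194:Wed✓ 2195:Thu 2196:Sat 2197:Sun 2198:Mon✓ 2199:Tue✓ 2200:Wed✓ 2201:Thu 2202:Fri …(21 more)… 2224:Fri 2225:Sat 2226:Sun 2227:Mon✓ 2228:Wed✓ 2229:Thu 2230:Fri 2231:Sat 2232:Mon✓ 2233:Tue✓ 2234:Wed✓ 2235:Thu 2236:Sat 2237:Sun 2238:Mon✓
Years with five Wednesdays: 2188, 2192, 2193, 2194, 2198, 2199, 2200, 2204, 2205, 2206, 2210, 2211, 2216, 2217, 2221, 2222, 2223, 2227, 2228, 2232, 2233, 2234, 2238 → 23.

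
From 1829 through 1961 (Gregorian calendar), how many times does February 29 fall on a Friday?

4

Leap years in 1829–1961: 32 of them.
Feb 29 weekday advances by 5 (mod 7) from one leap year to the next four years later (or differs when a century non-leap intervenes).
Leap-day weekdays: 1832:Wed 1836:Mon 1840:Sat 1844:Thu 1848:Tue 1852:Sun 1856:Fri✓ 1860:Wed 1864:Mon 1868:Sat 1872:Thu 1876:Tue 1880:Sun …(6 more)… 1912:Thu 1916:Tue 1920:Sun 1924:Fri✓ 1928:Wed 1932:Mon 1936:Sat 1940:Thu 1944:Tue 1948:Sun 1952:Fri✓ 1956:Wed 1960:Mon
Friday: 1856, 1884, 1924, 1952 → 4.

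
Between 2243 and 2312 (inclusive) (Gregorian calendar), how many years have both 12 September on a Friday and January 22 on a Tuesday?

Check each year's weekday for 12 September and January 22:
  2243: Tue/Sun  2244: Thu/Mon  2245: Fri/Wed  2246: Sat/Thu  2247: Sun/Fri  2248: Tue/Sat  2249: Wed/Mon  2250: Thu/Tue  2251: Fri/Wed  2252: Sun/Thu  2253: Mon/Sat  2254: Tue/Sun  2255: Wed/Mon  2256: Fri/Tue ✓  …(42 more)…  2299: Tue/Sun  2300: Wed/Mon  2301: Thu/Tue  2302: Fri/Wed  2303: Sat/Thu  2304: Mon/Fri  2305: Tue/Sun  2306: Wed/Mon  2307: Thu/Tue  2308: Sat/Wed  2309: Sun/Fri  2310: Mon/Sat  2311: Tue/Sun  2312: Thu/Mon
Both conditions hold in: 2256, 2284 — 2.

2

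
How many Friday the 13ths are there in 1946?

2

Check the 13th of each month of 1946: Jan 13: Sun, Feb 13: Wed, Mar 13: Wed, Apr 13: Sat, May 13: Mon, Jun 13: Thu, Jul 13: Sat, Aug 13: Tue, Sep 13: Fri, Oct 13: Sun, Nov 13: Wed, Dec 13: Fri.
Friday occurs in September, December — 2 months.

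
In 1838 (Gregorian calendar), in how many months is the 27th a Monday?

Check the 27th of each month of 1838: Jan 27: Sat, Feb 27: Tue, Mar 27: Tue, Apr 27: Fri, May 27: Sun, Jun 27: Wed, Jul 27: Fri, Aug 27: Mon, Sep 27: Thu, Oct 27: Sat, Nov 27: Tue, Dec 27: Thu.
Monday occurs in August — 1 month.

1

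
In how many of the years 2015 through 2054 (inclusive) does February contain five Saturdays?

2

February has 28 days (29 in leap years); it has five Saturdays when Saturday falls among the first (month-length − 28) days — i.e. when February 1 is Saturday in a leap year (never in a common year).
February 1 by year: 2015:Sun 2016:Mon 2017:Wed 2018:Thu 2019:Fri 2020:Sat✓ 2021:Mon 2022:Tue 2023:Wed 2024:Thu 2025:Sat 2026:Sun 2027:Mon 2028:Tue 2029:Thu …(10 more)… 2040:Wed 2041:Fri 2042:Sat 2043:Sun 2044:Mon 2045:Wed 2046:Thu 2047:Fri 2048:Sat✓ 2049:Mon 2050:Tue 2051:Wed 2052:Thu 2053:Sat 2054:Sun
Years with five Saturdays: 2020, 2048 → 2.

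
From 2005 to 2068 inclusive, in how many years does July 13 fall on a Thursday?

9

Track July 13's weekday year by year (advancing +1, or +2 across a Feb 29):
  2005: Wed  2006: Thu (+1) ✓  2007: Fri (+1)  2008: Sun (+2)  2009: Mon (+1)
  2010: Tue (+1)  2011: Wed (+1)  2012: Fri (+2)  2013: Sat (+1)  2014: Sun (+1)
  2015: Mon (+1)  2016: Wed (+2)  2017: Thu (+1) ✓  2018: Fri (+1)  … (36 more years) …
  2055: Tue (+1)  2056: Thu (+2) ✓  2057: Fri (+1)  2058: Sat (+1)  2059: Sun (+1)
  2060: Tue (+2)  2061: Wed (+1)  2062: Thu (+1) ✓  2063: Fri (+1)  2064: Sun (+2)
  2065: Mon (+1)  2066: Tue (+1)  2067: Wed (+1)  2068: Fri (+2)
Thursday years: 2006, 2017, 2023, 2028, 2034, 2045, 2051, 2056, 2062 — 9 in total.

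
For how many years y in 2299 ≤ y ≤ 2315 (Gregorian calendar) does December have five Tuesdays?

December has 31 days; it has five Tuesdays when Tuesday falls among the first (month-length − 28) days — i.e. when December 1 is one of Tuesday/Monday/Sunday.
December 1 by year: 2299:Fri 2300:Sat 2301:Sun✓ 2302:Mon✓ 2303:Tue✓ 2304:Thu 2305:Fri 2306:Sat 2307:Sun✓ 2308:Tue✓ 2309:Wed 2310:Thu 2311:Fri 2312:Sun✓ 2313:Mon✓ 2314:Tue✓ 2315:Wed
Years with five Tuesdays: 2301, 2302, 2303, 2307, 2308, 2312, 2313, 2314 → 8.

8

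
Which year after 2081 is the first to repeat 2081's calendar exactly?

Two years share a calendar iff Jan 1 falls on the same weekday and both are leap or both are common. 2081: Jan 1 is Wednesday, common year.
2082: Jan 1 Thursday, common
2083: Jan 1 Friday, common
2084: Jan 1 Saturday, leap
2085: Jan 1 Monday, common
2086: Jan 1 Tuesday, common
2087: Jan 1 Wednesday, common
2087 matches on both conditions.

2087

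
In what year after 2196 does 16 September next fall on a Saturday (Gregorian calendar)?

2197

From one year to the next, a fixed date's weekday advances by 1, or by 2 when a Feb 29 lies between the two dates.
2196: September 16 is Friday.
2197: Saturday (+1)
16 September falls on a Saturday in 2197.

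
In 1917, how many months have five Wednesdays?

A month of length L has five Wednesdays iff its first Wednesday is on day ≤ L−28 (so day 1–3 in a 31-day month, 1–2 in a 30-day month, day 1 in a leap February).
Checking each month of 1917: Jan starts Mon (31d) ✓; Feb starts Thu (28d); Mar starts Thu (31d); Apr starts Sun (30d); May starts Tue (31d) ✓; Jun starts Fri (30d); Jul starts Sun (31d); Aug starts Wed (31d) ✓; Sep starts Sat (30d); Oct starts Mon (31d) ✓; Nov starts Thu (30d); Dec starts Sat (31d).
Five-Wednesday months: January, May, August, October → 4.

4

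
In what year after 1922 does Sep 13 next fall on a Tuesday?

1927

From one year to the next, a fixed date's weekday advances by 1, or by 2 when a Feb 29 lies between the two dates.
1922: September 13 is Wednesday.
1923: Thursday (+1)
1924: Saturday (+2)
1925: Sunday (+1)
1926: Monday (+1)
1927: Tuesday (+1)
Sep 13 falls on a Tuesday in 1927.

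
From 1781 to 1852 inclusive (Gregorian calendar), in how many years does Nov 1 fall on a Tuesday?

Track Nov 1's weekday year by year (advancing +1, or +2 across a Feb 29):
  1781: Thu  1782: Fri (+1)  1783: Sat (+1)  1784: Mon (+2)  1785: Tue (+1) ✓
  1786: Wed (+1)  1787: Thu (+1)  1788: Sat (+2)  1789: Sun (+1)  1790: Mon (+1)
  1791: Tue (+1) ✓  1792: Thu (+2)  1793: Fri (+1)  1794: Sat (+1)  … (44 more years) …
  1839: Fri (+1)  1840: Sun (+2)  1841: Mon (+1)  1842: Tue (+1) ✓  1843: Wed (+1)
  1844: Fri (+2)  1845: Sat (+1)  1846: Sun (+1)  1847: Mon (+1)  1848: Wed (+2)
  1849: Thu (+1)  1850: Fri (+1)  1851: Sat (+1)  1852: Mon (+2)
Tuesday years: 1785, 1791, 1796, 1803, 1808, 1814, 1825, 1831, 1836, 1842 — 10 in total.

10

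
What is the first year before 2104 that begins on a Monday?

Jan 1 advances by 2 weekdays after a leap year and by 1 after a common year.
2104: Jan 1 is Tuesday (leap).
2103: Monday
2103 begins on a Monday

2103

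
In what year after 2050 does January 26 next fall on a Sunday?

2053

From one year to the next, a fixed date's weekday advances by 1, or by 2 when a Feb 29 lies between the two dates.
2050: January 26 is Wednesday.
2051: Thursday (+1)
2052: Friday (+1)
2053: Sunday (+2)
January 26 falls on a Sunday in 2053.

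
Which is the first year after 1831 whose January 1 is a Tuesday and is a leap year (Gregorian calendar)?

Jan 1 advances by 2 weekdays after a leap year and by 1 after a common year.
1831: Jan 1 is Saturday.
1832: Sunday (leap)
1833: Tuesday
1834: Wednesday
1835: Thursday
1836: Friday (leap)
1837: Sunday
1838: Monday
1839: Tuesday
1840: Wednesday (leap)
1841: Friday
1842: Saturday
1843: Sunday
1844: Monday (leap)
1845: Wednesday
1846: Thursday
1847: Friday
1848: Saturday (leap)
1849: Monday
1850: Tuesday
1851: Wednesday
1852: Thursday (leap)
1853: Saturday
1854: Sunday
1855: Monday
1856: Tuesday (leap)
1856 begins on a Tuesday and is a leap year.

1856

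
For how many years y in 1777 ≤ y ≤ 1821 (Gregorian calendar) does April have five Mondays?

April has 30 days; it has five Mondays when Monday falls among the first (month-length − 28) days — i.e. when April 1 is one of Monday/Sunday.
April 1 by year: 1777:Tue 1778:Wed 1779:Thu 1780:Sat 1781:Sun✓ 1782:Mon✓ 1783:Tue 1784:Thu 1785:Fri 1786:Sat 1787:Sun✓ 1788:Tue 1789:Wed 1790:Thu 1791:Fri …(15 more)… 1807:Wed 1808:Fri 1809:Sat 1810:Sun✓ 1811:Mon✓ 1812:Wed 1813:Thu 1814:Fri 1815:Sat 1816:Mon✓ 1817:Tue 1818:Wed 1819:Thu 1820:Sat 1821:Sun✓
Years with five Mondays: 1781, 1782, 1787, 1792, 1793, 1798, 1799, 1804, 1805, 1810, 1811, 1816, 1821 → 13.

13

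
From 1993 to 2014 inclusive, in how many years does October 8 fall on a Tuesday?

3

Track October 8's weekday year by year (advancing +1, or +2 across a Feb 29):
  1993: Fri  1994: Sat (+1)  1995: Sun (+1)  1996: Tue (+2) ✓  1997: Wed (+1)
  1998: Thu (+1)  1999: Fri (+1)  2000: Sun (+2)  2001: Mon (+1)  2002: Tue (+1) ✓
  2003: Wed (+1)  2004: Fri (+2)  2005: Sat (+1)  2006: Sun (+1)  2007: Mon (+1)
  2008: Wed (+2)  2009: Thu (+1)  2010: Fri (+1)  2011: Sat (+1)  2012: Mon (+2)
  2013: Tue (+1) ✓  2014: Wed (+1)
Tuesday years: 1996, 2002, 2013 — 3 in total.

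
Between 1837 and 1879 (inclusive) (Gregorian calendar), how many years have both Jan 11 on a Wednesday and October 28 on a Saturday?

5

Check each year's weekday for Jan 11 and October 28:
  1837: Wed/Sat ✓  1838: Thu/Sun  1839: Fri/Mon  1840: Sat/Wed  1841: Mon/Thu  1842: Tue/Fri  1843: Wed/Sat ✓  1844: Thu/Mon  1845: Sat/Tue  1846: Sun/Wed  1847: Mon/Thu  1848: Tue/Sat  1849: Thu/Sun  1850: Fri/Mon  …(15 more)…  1866: Thu/Sun  1867: Fri/Mon  1868: Sat/Wed  1869: Mon/Thu  1870: Tue/Fri  1871: Wed/Sat ✓  1872: Thu/Mon  1873: Sat/Tue  1874: Sun/Wed  1875: Mon/Thu  1876: Tue/Sat  1877: Thu/Sun  1878: Fri/Mon  1879: Sat/Tue
Both conditions hold in: 1837, 1843, 1854, 1865, 1871 — 5.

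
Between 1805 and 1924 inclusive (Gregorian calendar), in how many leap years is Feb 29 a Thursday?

Leap years in 1805–1924: 29 of them.
Feb 29 weekday advances by 5 (mod 7) from one leap year to the next four years later (or differs when a century non-leap intervenes).
Leap-day weekdays: 1808:Mon 1812:Sat 1816:Thu✓ 1820:Tue 1824:Sun 1828:Fri 1832:Wed 1836:Mon 1840:Sat 1844:Thu✓ 1848:Tue 1852:Sun 1856:Fri …(3 more)… 1872:Thu✓ 1876:Tue 1880:Sun 1884:Fri 1888:Wed 1892:Mon 1896:Sat 1904:Mon 1908:Sat 1912:Thu✓ 1916:Tue 1920:Sun 1924:Fri
Thursday: 1816, 1844, 1872, 1912 → 4.

4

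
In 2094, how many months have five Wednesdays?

A month of length L has five Wednesdays iff its first Wednesday is on day ≤ L−28 (so day 1–3 in a 31-day month, 1–2 in a 30-day month, day 1 in a leap February).
Checking each month of 2094: Jan starts Fri (31d); Feb starts Mon (28d); Mar starts Mon (31d) ✓; Apr starts Thu (30d); May starts Sat (31d); Jun starts Tue (30d) ✓; Jul starts Thu (31d); Aug starts Sun (31d); Sep starts Wed (30d) ✓; Oct starts Fri (31d); Nov starts Mon (30d); Dec starts Wed (31d) ✓.
Five-Wednesday months: March, June, September, December → 4.

4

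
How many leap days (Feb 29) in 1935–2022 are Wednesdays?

3

Leap years in 1935–2022: 22 of them.
Feb 29 weekday advances by 5 (mod 7) from one leap year to the next four years later (or differs when a century non-leap intervenes).
Leap-day weekdays: 1936:Sat 1940:Thu 1944:Tue 1948:Sun 1952:Fri 1956:Wed✓ 1960:Mon 1964:Sat 1968:Thu 1972:Tue 1976:Sun 1980:Fri 1984:Wed✓ 1988:Mon 1992:Sat 1996:Thu 2000:Tue 2004:Sun 2008:Fri 2012:Wed✓ 2016:Mon 2020:Sat
Wednesday: 1956, 1984, 2012 → 3.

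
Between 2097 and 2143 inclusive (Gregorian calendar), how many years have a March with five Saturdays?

21

March has 31 days; it has five Saturdays when Saturday falls among the first (month-length − 28) days — i.e. when March 1 is one of Saturday/Friday/Thursday.
March 1 by year: 2097:Fri✓ 2098:Sat✓ 2099:Sun 2100:Mon 2101:Tue 2102:Wed 2103:Thu✓ 2104:Sat✓ 2105:Sun 2106:Mon 2107:Tue 2108:Thu✓ 2109:Fri✓ 2110:Sat✓ 2111:Sun …(17 more)… 2129:Tue 2130:Wed 2131:Thu✓ 2132:Sat✓ 2133:Sun 2134:Mon 2135:Tue 2136:Thu✓ 2137:Fri✓ 2138:Sat✓ 2139:Sun 2140:Tue 2141:Wed 2142:Thu✓ 2143:Fri✓
Years with five Saturdays: 2097, 2098, 2103, 2104, 2108, 2109, 2110, 2114, 2115, 2120, 2121, 2125, 2126, 2127, 2131, 2132, 2136, 2137, 2138, 2142, 2143 → 21.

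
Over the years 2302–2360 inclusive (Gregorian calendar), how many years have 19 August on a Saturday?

Track 19 August's weekday year by year (advancing +1, or +2 across a Feb 29):
  2302: Tue  2303: Wed (+1)  2304: Fri (+2)  2305: Sat (+1) ✓  2306: Sun (+1)
  2307: Mon (+1)  2308: Wed (+2)  2309: Thu (+1)  2310: Fri (+1)  2311: Sat (+1) ✓
  2312: Mon (+2)  2313: Tue (+1)  2314: Wed (+1)  2315: Thu (+1)  … (31 more years) …
  2347: Tue (+1)  2348: Thu (+2)  2349: Fri (+1)  2350: Sat (+1) ✓  2351: Sun (+1)
  2352: Tue (+2)  2353: Wed (+1)  2354: Thu (+1)  2355: Fri (+1)  2356: Sun (+2)
  2357: Mon (+1)  2358: Tue (+1)  2359: Wed (+1)  2360: Fri (+2)
Saturday years: 2305, 2311, 2316, 2322, 2333, 2339, 2344, 2350 — 8 in total.

8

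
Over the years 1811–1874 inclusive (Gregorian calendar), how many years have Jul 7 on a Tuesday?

10

Track Jul 7's weekday year by year (advancing +1, or +2 across a Feb 29):
  1811: Sun  1812: Tue (+2) ✓  1813: Wed (+1)  1814: Thu (+1)  1815: Fri (+1)
  1816: Sun (+2)  1817: Mon (+1)  1818: Tue (+1) ✓  1819: Wed (+1)  1820: Fri (+2)
  1821: Sat (+1)  1822: Sun (+1)  1823: Mon (+1)  1824: Wed (+2)  … (36 more years) …
  1861: Sun (+1)  1862: Mon (+1)  1863: Tue (+1) ✓  1864: Thu (+2)  1865: Fri (+1)
  1866: Sat (+1)  1867: Sun (+1)  1868: Tue (+2) ✓  1869: Wed (+1)  1870: Thu (+1)
  1871: Fri (+1)  1872: Sun (+2)  1873: Mon (+1)  1874: Tue (+1) ✓
Tuesday years: 1812, 1818, 1829, 1835, 1840, 1846, 1857, 1863, 1868, 1874 — 10 in total.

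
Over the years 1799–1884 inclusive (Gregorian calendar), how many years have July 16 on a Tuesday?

13

Track July 16's weekday year by year (advancing +1, or +2 across a Feb 29):
  1799: Tue ✓  1800: Wed (+1)  1801: Thu (+1)  1802: Fri (+1)  1803: Sat (+1)
  1804: Mon (+2)  1805: Tue (+1) ✓  1806: Wed (+1)  1807: Thu (+1)  1808: Sat (+2)
  1809: Sun (+1)  1810: Mon (+1)  1811: Tue (+1) ✓  1812: Thu (+2)  … (58 more years) …
  1871: Sun (+1)  1872: Tue (+2) ✓  1873: Wed (+1)  1874: Thu (+1)  1875: Fri (+1)
  1876: Sun (+2)  1877: Mon (+1)  1878: Tue (+1) ✓  1879: Wed (+1)  1880: Fri (+2)
  1881: Sat (+1)  1882: Sun (+1)  1883: Mon (+1)  1884: Wed (+2)
Tuesday years: 1799, 1805, 1811, 1816, 1822, 1833, 1839, 1844, 1850, 1861, 1867, 1872, 1878 — 13 in total.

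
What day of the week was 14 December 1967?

Thursday

January 1, 1967 is a Sunday.
December 14 is day 348 of the year, i.e. 347 days after Jan 1.
347 mod 7 = 4, so advance 4 weekdays from Sunday: Thursday.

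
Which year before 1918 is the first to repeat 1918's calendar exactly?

1907

Two years share a calendar iff Jan 1 falls on the same weekday and both are leap or both are common. 1918: Jan 1 is Tuesday, common year.
1917: Jan 1 Monday, common
1916: Jan 1 Saturday, leap
1915: Jan 1 Friday, common
1914: Jan 1 Thursday, common
1913: Jan 1 Wednesday, common
1912: Jan 1 Monday, leap
1911: Jan 1 Sunday, common
1910: Jan 1 Saturday, common
1909: Jan 1 Friday, common
1908: Jan 1 Wednesday, leap
1907: Jan 1 Tuesday, common
1907 matches on both conditions.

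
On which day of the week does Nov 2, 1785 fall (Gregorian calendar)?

January 1, 1785 is a Saturday.
November 2 is day 306 of the year, i.e. 305 days after Jan 1.
305 mod 7 = 4, so advance 4 weekdays from Saturday: Wednesday.

Wednesday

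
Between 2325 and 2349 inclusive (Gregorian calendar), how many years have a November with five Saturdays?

7

November has 30 days; it has five Saturdays when Saturday falls among the first (month-length − 28) days — i.e. when November 1 is one of Saturday/Friday.
November 1 by year: 2325:Sun 2326:Mon 2327:Tue 2328:Thu 2329:Fri✓ 2330:Sat✓ 2331:Sun 2332:Tue 2333:Wed 2334:Thu 2335:Fri✓ 2336:Sun 2337:Mon 2338:Tue 2339:Wed 2340:Fri✓ 2341:Sat✓ 2342:Sun 2343:Mon 2344:Wed 2345:Thu 2346:Fri✓ 2347:Sat✓ 2348:Mon 2349:Tue
Years with five Saturdays: 2329, 2330, 2335, 2340, 2341, 2346, 2347 → 7.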